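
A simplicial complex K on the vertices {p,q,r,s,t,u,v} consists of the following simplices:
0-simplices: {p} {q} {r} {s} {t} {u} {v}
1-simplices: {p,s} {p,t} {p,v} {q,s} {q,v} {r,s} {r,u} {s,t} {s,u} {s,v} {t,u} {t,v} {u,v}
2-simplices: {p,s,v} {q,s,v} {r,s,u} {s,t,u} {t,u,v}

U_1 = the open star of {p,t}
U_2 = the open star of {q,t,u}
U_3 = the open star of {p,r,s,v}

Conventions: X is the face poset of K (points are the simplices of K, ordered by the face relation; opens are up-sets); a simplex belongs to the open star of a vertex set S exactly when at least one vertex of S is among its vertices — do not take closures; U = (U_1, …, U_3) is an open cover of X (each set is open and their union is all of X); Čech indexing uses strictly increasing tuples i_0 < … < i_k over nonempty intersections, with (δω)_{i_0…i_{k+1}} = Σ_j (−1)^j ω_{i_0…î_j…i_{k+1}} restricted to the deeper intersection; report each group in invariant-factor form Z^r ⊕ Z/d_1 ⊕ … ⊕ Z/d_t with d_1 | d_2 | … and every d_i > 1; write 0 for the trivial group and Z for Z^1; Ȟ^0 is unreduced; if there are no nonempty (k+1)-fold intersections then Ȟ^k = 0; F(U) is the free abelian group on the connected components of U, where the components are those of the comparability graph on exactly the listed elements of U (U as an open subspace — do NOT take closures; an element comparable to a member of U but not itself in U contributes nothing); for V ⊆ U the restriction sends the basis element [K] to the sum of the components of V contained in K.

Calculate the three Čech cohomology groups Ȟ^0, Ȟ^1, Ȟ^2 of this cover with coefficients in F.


cover nerve:
  U1={{p},{t},{p,s},{p,t},{p,v},{s,t},{t,u},{t,v},{p,s,v},{s,t,u},{t,u,v}} U2={{q},{t},{u},{p,t},{q,s},{q,v},{r,u},{s,t},{s,u},{t,u},{t,v},{u,v},{q,s,v},{r,s,u},{s,t,u},{t,u,v}} U3={{p},{r},{s},{v},{p,s},{p,t},{p,v},{q,s},{q,v},{r,s},{r,u},{s,t},{s,u},{s,v},{t,v},{u,v},{p,s,v},{q,s,v},{r,s,u},{s,t,u},{t,u,v}}
  U12={{t},{p,t},{s,t},{t,u},{t,v},{s,t,u},{t,u,v}} U13={{p},{p,s},{p,t},{p,v},{s,t},{t,v},{p,s,v},{s,t,u},{t,u,v}} U23={{p,t},{q,s},{q,v},{r,u},{s,t},{s,u},{t,v},{u,v},{q,s,v},{r,s,u},{s,t,u},{t,u,v}}
  U123={{p,t},{s,t},{t,v},{s,t,u},{t,u,v}}
components per intersection:
  U1: {{p},{t},{p,s},{p,t},{p,v},{s,t},{t,u},{t,v},{p,s,v},{s,t,u},{t,u,v}}
  U2: {{q},{q,s},{q,v},{q,s,v}} {{t},{u},{p,t},{r,u},{s,t},{s,u},{t,u},{t,v},{u,v},{r,s,u},{s,t,u},{t,u,v}}
  U3: {{p},{r},{s},{v},{p,s},{p,t},{p,v},{q,s},{q,v},{r,s},{r,u},{s,t},{s,u},{s,v},{t,v},{u,v},{p,s,v},{q,s,v},{r,s,u},{s,t,u},{t,u,v}}
  U12: {{t},{p,t},{s,t},{t,u},{t,v},{s,t,u},{t,u,v}}
  U13: {{p},{p,s},{p,t},{p,v},{p,s,v}} {{s,t},{s,t,u}} {{t,v},{t,u,v}}
  U23: {{p,t}} {{q,s},{q,v},{q,s,v}} {{r,u},{s,t},{s,u},{r,s,u},{s,t,u}} {{t,v},{u,v},{t,u,v}}
  U123: {{p,t}} {{s,t},{s,t,u}} {{t,v},{t,u,v}}
C dims 4,8,3; δ0: rk 3, SNF 1^3; δ1: rk 3, SNF 1^3
Ȟ^0: (4−3)−0=1 ⇒ Z
Ȟ^1: (8−3)−3=2 ⇒ Z^2
Ȟ^2: (3−0)−3=0 ⇒ 0

Ȟ^0(U;F) ≅ Z, Ȟ^1(U;F) ≅ Z^2, Ȟ^2(U;F) ≅ 0


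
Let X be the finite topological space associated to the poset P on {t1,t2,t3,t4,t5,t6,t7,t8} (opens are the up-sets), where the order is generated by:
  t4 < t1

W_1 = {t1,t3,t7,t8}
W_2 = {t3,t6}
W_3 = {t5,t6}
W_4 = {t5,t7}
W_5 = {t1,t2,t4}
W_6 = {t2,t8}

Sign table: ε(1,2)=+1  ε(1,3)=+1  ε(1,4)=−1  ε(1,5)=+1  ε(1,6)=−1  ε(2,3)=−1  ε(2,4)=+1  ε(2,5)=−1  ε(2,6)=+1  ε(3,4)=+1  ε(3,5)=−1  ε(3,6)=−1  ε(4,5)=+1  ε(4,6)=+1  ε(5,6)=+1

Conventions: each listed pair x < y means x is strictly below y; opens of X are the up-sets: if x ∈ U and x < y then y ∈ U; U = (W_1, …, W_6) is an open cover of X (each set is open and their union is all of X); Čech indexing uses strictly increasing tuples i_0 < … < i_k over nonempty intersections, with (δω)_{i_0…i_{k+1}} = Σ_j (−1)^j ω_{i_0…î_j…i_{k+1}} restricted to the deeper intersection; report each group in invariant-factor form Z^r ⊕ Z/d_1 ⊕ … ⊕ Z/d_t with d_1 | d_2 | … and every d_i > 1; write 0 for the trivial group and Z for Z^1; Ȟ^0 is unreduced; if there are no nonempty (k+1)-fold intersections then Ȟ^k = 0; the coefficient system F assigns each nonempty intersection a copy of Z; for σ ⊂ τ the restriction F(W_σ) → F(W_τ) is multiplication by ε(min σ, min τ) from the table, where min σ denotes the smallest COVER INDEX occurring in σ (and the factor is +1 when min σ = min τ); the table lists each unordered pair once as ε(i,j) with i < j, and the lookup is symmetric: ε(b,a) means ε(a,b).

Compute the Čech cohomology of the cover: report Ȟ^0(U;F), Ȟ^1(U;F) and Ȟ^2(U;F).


nonempty overlaps:
  W12={t3} W14={t7} W15={t1} W16={t8} W23={t6} W34={t5} W56={t2}
C dims 6,7; δ0: rk 6, SNF 1^5·2
degree 0: 6−6−0 = 0 → Ȟ^0 ≅ 0
degree 1: 7−0−6 = 1 plus torsion [2] → Ȟ^1 ≅ Z ⊕ Z/2
degree 2: 0−0−0 = 0 → Ȟ^2 ≅ 0

Ȟ^0(U;F) ≅ 0, Ȟ^1(U;F) ≅ Z ⊕ Z/2, Ȟ^2(U;F) ≅ 0


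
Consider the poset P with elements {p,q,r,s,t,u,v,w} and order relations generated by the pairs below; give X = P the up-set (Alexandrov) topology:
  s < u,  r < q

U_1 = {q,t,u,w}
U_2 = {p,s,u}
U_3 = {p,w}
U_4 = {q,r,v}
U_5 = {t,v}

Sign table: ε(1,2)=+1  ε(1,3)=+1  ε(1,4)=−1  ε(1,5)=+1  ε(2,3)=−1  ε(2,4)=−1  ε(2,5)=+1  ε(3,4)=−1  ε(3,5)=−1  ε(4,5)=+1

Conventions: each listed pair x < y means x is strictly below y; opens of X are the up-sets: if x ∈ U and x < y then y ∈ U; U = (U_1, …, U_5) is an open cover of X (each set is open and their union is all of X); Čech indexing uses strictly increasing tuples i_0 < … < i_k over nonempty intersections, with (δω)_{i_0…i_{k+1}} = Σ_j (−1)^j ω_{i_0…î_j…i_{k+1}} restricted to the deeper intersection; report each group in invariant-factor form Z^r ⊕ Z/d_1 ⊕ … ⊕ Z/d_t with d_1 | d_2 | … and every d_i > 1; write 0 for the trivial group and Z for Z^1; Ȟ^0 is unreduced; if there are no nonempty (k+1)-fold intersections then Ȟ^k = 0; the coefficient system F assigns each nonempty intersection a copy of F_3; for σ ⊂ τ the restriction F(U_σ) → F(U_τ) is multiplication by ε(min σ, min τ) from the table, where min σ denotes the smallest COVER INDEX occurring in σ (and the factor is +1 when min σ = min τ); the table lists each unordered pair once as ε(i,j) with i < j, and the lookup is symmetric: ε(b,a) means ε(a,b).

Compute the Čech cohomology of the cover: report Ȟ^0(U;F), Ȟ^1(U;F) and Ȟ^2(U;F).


Ȟ^0(U;F) ≅ 0,  Ȟ^1(U;F) ≅ Z/3,  Ȟ^2(U;F) ≅ 0

intersection data:
  U12={u} U13={w} U14={q} U15={t} U23={p} U45={v}
C dims 5,6; δ0: rk_F3 5
Ȟ^0 = (5 − 5) − 0 = 0, so Ȟ^0 ≅ 0
Ȟ^1 = (6 − 0) − 5 = 1, so Ȟ^1 ≅ Z/3
Ȟ^2 = (0 − 0) − 0 = 0, so Ȟ^2 ≅ 0


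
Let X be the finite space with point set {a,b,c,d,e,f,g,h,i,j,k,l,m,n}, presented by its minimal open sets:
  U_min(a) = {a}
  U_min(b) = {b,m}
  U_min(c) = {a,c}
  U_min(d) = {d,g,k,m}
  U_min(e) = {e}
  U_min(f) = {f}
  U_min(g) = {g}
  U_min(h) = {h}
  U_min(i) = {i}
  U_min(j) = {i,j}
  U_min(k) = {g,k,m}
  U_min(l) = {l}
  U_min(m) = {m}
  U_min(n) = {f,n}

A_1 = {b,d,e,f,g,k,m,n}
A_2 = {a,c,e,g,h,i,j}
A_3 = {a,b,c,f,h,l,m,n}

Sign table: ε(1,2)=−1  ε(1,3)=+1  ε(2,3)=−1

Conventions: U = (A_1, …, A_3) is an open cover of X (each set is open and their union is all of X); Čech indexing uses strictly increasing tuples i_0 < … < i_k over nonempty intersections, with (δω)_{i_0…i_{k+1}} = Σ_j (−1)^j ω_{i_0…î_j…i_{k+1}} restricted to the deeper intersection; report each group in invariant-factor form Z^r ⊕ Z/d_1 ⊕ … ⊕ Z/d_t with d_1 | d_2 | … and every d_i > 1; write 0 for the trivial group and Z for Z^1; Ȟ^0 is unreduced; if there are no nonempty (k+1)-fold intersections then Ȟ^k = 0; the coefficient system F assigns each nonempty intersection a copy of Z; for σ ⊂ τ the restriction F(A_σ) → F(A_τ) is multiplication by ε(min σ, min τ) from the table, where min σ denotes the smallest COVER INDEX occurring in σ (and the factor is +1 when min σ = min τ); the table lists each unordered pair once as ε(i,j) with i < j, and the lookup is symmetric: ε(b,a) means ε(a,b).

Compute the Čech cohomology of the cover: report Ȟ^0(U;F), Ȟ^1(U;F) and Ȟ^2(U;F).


Ȟ^0 = Z, Ȟ^1 = Z, Ȟ^2 = 0

nerve of the cover:
  A12={e,g} A13={b,f,m,n} A23={a,c,h}
C dims 3,3; δ0: rk 2, SNF 1^2
Ȟ^0 = (3 − 2) − 0 = 1, so Ȟ^0 ≅ Z
Ȟ^1 = (3 − 0) − 2 = 1, so Ȟ^1 ≅ Z
Ȟ^2 = (0 − 0) − 0 = 0, so Ȟ^2 ≅ 0


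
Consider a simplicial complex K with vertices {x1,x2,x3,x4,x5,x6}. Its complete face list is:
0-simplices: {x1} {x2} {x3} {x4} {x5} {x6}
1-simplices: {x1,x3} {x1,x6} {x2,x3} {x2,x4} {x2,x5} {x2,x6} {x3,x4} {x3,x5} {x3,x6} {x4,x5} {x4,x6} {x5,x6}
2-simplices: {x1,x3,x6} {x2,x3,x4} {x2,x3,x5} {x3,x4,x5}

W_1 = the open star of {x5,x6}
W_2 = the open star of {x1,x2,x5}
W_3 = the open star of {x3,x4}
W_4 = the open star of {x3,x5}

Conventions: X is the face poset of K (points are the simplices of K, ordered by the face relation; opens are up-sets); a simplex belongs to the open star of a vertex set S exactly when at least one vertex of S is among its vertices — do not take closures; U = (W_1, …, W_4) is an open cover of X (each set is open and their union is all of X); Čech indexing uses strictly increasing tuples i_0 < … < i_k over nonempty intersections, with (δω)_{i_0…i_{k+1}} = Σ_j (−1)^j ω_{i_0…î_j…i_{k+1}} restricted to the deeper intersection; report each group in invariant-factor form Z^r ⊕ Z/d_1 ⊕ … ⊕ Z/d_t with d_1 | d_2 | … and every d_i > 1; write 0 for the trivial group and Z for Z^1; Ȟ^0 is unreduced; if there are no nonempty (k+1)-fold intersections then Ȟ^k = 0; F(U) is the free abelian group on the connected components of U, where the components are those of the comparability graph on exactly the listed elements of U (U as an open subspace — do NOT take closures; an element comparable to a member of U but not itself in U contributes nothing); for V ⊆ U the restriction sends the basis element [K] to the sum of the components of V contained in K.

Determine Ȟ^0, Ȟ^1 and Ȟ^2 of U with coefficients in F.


Ȟ^0 = Z, Ȟ^1 = Z^3, Ȟ^2 = 0

nonempty overlaps:
  W1={{x5},{x6},{x1,x6},{x2,x5},{x2,x6},{x3,x5},{x3,x6},{x4,x5},{x4,x6},{x5,x6},{x1,x3,x6},{x2,x3,x5},{x3,x4,x5}} W2={{x1},{x2},{x5},{x1,x3},{x1,x6},{x2,x3},{x2,x4},{x2,x5},{x2,x6},{x3,x5},{x4,x5},{x5,x6},{x1,x3,x6},{x2,x3,x4},{x2,x3,x5},{x3,x4,x5}} W3={{x3},{x4},{x1,x3},{x2,x3},{x2,x4},{x3,x4},{x3,x5},{x3,x6},{x4,x5},{x4,x6},{x1,x3,x6},{x2,x3,x4},{x2,x3,x5},{x3,x4,x5}} W4={{x3},{x5},{x1,x3},{x2,x3},{x2,x5},{x3,x4},{x3,x5},{x3,x6},{x4,x5},{x5,x6},{x1,x3,x6},{x2,x3,x4},{x2,x3,x5},{x3,x4,x5}}
  W12={{x5},{x1,x6},{x2,x5},{x2,x6},{x3,x5},{x4,x5},{x5,x6},{x1,x3,x6},{x2,x3,x5},{x3,x4,x5}} W13={{x3,x5},{x3,x6},{x4,x5},{x4,x6},{x1,x3,x6},{x2,x3,x5},{x3,x4,x5}} W14={{x5},{x2,x5},{x3,x5},{x3,x6},{x4,x5},{x5,x6},{x1,x3,x6},{x2,x3,x5},{x3,x4,x5}} W23={{x1,x3},{x2,x3},{x2,x4},{x3,x5},{x4,x5},{x1,x3,x6},{x2,x3,x4},{x2,x3,x5},{x3,x4,x5}} W24={{x5},{x1,x3},{x2,x3},{x2,x5},{x3,x5},{x4,x5},{x5,x6},{x1,x3,x6},{x2,x3,x4},{x2,x3,x5},{x3,x4,x5}} W34={{x3},{x1,x3},{x2,x3},{x3,x4},{x3,x5},{x3,x6},{x4,x5},{x1,x3,x6},{x2,x3,x4},{x2,x3,x5},{x3,x4,x5}}
  W123={{x3,x5},{x4,x5},{x1,x3,x6},{x2,x3,x5},{x3,x4,x5}} W124={{x5},{x2,x5},{x3,x5},{x4,x5},{x5,x6},{x1,x3,x6},{x2,x3,x5},{x3,x4,x5}} W134={{x3,x5},{x3,x6},{x4,x5},{x1,x3,x6},{x2,x3,x5},{x3,x4,x5}} W234={{x1,x3},{x2,x3},{x3,x5},{x4,x5},{x1,x3,x6},{x2,x3,x4},{x2,x3,x5},{x3,x4,x5}}
  W1234={{x3,x5},{x4,x5},{x1,x3,x6},{x2,x3,x5},{x3,x4,x5}}
components per intersection:
  W1: {{x5},{x6},{x1,x6},{x2,x5},{x2,x6},{x3,x5},{x3,x6},{x4,x5},{x4,x6},{x5,x6},{x1,x3,x6},{x2,x3,x5},{x3,x4,x5}}
  W2: {{x1},{x1,x3},{x1,x6},{x1,x3,x6}} {{x2},{x5},{x2,x3},{x2,x4},{x2,x5},{x2,x6},{x3,x5},{x4,x5},{x5,x6},{x2,x3,x4},{x2,x3,x5},{x3,x4,x5}}
  W3: {{x3},{x4},{x1,x3},{x2,x3},{x2,x4},{x3,x4},{x3,x5},{x3,x6},{x4,x5},{x4,x6},{x1,x3,x6},{x2,x3,x4},{x2,x3,x5},{x3,x4,x5}}
  W4: {{x3},{x5},{x1,x3},{x2,x3},{x2,x5},{x3,x4},{x3,x5},{x3,x6},{x4,x5},{x5,x6},{x1,x3,x6},{x2,x3,x4},{x2,x3,x5},{x3,x4,x5}}
  W12: {{x5},{x2,x5},{x3,x5},{x4,x5},{x5,x6},{x2,x3,x5},{x3,x4,x5}} {{x1,x6},{x1,x3,x6}} {{x2,x6}}
  W13: {{x3,x5},{x4,x5},{x2,x3,x5},{x3,x4,x5}} {{x3,x6},{x1,x3,x6}} {{x4,x6}}
  W14: {{x5},{x2,x5},{x3,x5},{x4,x5},{x5,x6},{x2,x3,x5},{x3,x4,x5}} {{x3,x6},{x1,x3,x6}}
  W23: {{x1,x3},{x1,x3,x6}} {{x2,x3},{x2,x4},{x3,x5},{x4,x5},{x2,x3,x4},{x2,x3,x5},{x3,x4,x5}}
  W24: {{x5},{x2,x3},{x2,x5},{x3,x5},{x4,x5},{x5,x6},{x2,x3,x4},{x2,x3,x5},{x3,x4,x5}} {{x1,x3},{x1,x3,x6}}
  W34: {{x3},{x1,x3},{x2,x3},{x3,x4},{x3,x5},{x3,x6},{x4,x5},{x1,x3,x6},{x2,x3,x4},{x2,x3,x5},{x3,x4,x5}}
  W123: {{x3,x5},{x4,x5},{x2,x3,x5},{x3,x4,x5}} {{x1,x3,x6}}
  W124: {{x5},{x2,x5},{x3,x5},{x4,x5},{x5,x6},{x2,x3,x5},{x3,x4,x5}} {{x1,x3,x6}}
  W134: {{x3,x5},{x4,x5},{x2,x3,x5},{x3,x4,x5}} {{x3,x6},{x1,x3,x6}}
  W234: {{x1,x3},{x1,x3,x6}} {{x2,x3},{x3,x5},{x4,x5},{x2,x3,x4},{x2,x3,x5},{x3,x4,x5}}
  W1234: {{x3,x5},{x4,x5},{x2,x3,x5},{x3,x4,x5}} {{x1,x3,x6}}
C dims 5,13,8,2; δ0: rk 4, SNF 1^4; δ1: rk 6, SNF 1^6; δ2: rk 2, SNF 1^2
degree 0: 5−4−0 = 1 → Ȟ^0 ≅ Z
degree 1: 13−6−4 = 3 → Ȟ^1 ≅ Z^3
degree 2: 8−2−6 = 0 → Ȟ^2 ≅ 0


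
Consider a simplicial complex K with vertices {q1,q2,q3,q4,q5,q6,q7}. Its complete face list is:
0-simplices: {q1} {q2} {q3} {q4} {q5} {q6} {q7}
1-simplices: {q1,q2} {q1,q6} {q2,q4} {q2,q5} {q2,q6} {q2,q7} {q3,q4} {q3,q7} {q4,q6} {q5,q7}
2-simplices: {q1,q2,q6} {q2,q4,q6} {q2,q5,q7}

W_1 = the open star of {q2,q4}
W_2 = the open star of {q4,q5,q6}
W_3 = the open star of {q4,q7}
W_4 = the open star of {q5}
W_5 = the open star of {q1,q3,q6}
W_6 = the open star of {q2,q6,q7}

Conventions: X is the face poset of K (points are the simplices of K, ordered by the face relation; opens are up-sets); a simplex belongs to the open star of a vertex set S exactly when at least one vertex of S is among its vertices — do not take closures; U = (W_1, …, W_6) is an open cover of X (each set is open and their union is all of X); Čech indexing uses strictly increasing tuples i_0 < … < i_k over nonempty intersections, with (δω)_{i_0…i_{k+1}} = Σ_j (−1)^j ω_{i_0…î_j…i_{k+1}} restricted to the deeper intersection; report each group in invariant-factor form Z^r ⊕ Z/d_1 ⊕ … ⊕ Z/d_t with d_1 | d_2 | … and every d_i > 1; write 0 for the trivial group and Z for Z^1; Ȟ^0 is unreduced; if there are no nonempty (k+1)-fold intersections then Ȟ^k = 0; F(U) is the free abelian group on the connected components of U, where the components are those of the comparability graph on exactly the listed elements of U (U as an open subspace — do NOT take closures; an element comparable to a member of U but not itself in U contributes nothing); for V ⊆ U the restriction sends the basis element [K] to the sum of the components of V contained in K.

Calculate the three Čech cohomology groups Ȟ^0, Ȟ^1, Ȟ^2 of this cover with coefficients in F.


Ȟ^0 ≅ Z; Ȟ^1 ≅ Z; Ȟ^2 ≅ 0

nerve of the cover:
  W1={{q2},{q4},{q1,q2},{q2,q4},{q2,q5},{q2,q6},{q2,q7},{q3,q4},{q4,q6},{q1,q2,q6},{q2,q4,q6},{q2,q5,q7}} W2={{q4},{q5},{q6},{q1,q6},{q2,q4},{q2,q5},{q2,q6},{q3,q4},{q4,q6},{q5,q7},{q1,q2,q6},{q2,q4,q6},{q2,q5,q7}} W3={{q4},{q7},{q2,q4},{q2,q7},{q3,q4},{q3,q7},{q4,q6},{q5,q7},{q2,q4,q6},{q2,q5,q7}} W4={{q5},{q2,q5},{q5,q7},{q2,q5,q7}} W5={{q1},{q3},{q6},{q1,q2},{q1,q6},{q2,q6},{q3,q4},{q3,q7},{q4,q6},{q1,q2,q6},{q2,q4,q6}} W6={{q2},{q6},{q7},{q1,q2},{q1,q6},{q2,q4},{q2,q5},{q2,q6},{q2,q7},{q3,q7},{q4,q6},{q5,q7},{q1,q2,q6},{q2,q4,q6},{q2,q5,q7}}
  W12={{q4},{q2,q4},{q2,q5},{q2,q6},{q3,q4},{q4,q6},{q1,q2,q6},{q2,q4,q6},{q2,q5,q7}} W13={{q4},{q2,q4},{q2,q7},{q3,q4},{q4,q6},{q2,q4,q6},{q2,q5,q7}} W14={{q2,q5},{q2,q5,q7}} W15={{q1,q2},{q2,q6},{q3,q4},{q4,q6},{q1,q2,q6},{q2,q4,q6}} W16={{q2},{q1,q2},{q2,q4},{q2,q5},{q2,q6},{q2,q7},{q4,q6},{q1,q2,q6},{q2,q4,q6},{q2,q5,q7}} W23={{q4},{q2,q4},{q3,q4},{q4,q6},{q5,q7},{q2,q4,q6},{q2,q5,q7}} W24={{q5},{q2,q5},{q5,q7},{q2,q5,q7}} W25={{q6},{q1,q6},{q2,q6},{q3,q4},{q4,q6},{q1,q2,q6},{q2,q4,q6}} W26={{q6},{q1,q6},{q2,q4},{q2,q5},{q2,q6},{q4,q6},{q5,q7},{q1,q2,q6},{q2,q4,q6},{q2,q5,q7}} W34={{q5,q7},{q2,q5,q7}} W35={{q3,q4},{q3,q7},{q4,q6},{q2,q4,q6}} W36={{q7},{q2,q4},{q2,q7},{q3,q7},{q4,q6},{q5,q7},{q2,q4,q6},{q2,q5,q7}} W46={{q2,q5},{q5,q7},{q2,q5,q7}} W56={{q6},{q1,q2},{q1,q6},{q2,q6},{q3,q7},{q4,q6},{q1,q2,q6},{q2,q4,q6}}
  W123={{q4},{q2,q4},{q3,q4},{q4,q6},{q2,q4,q6},{q2,q5,q7}} W124={{q2,q5},{q2,q5,q7}} W125={{q2,q6},{q3,q4},{q4,q6},{q1,q2,q6},{q2,q4,q6}} W126={{q2,q4},{q2,q5},{q2,q6},{q4,q6},{q1,q2,q6},{q2,q4,q6},{q2,q5,q7}} W134={{q2,q5,q7}} W135={{q3,q4},{q4,q6},{q2,q4,q6}} W136={{q2,q4},{q2,q7},{q4,q6},{q2,q4,q6},{q2,q5,q7}} W146={{q2,q5},{q2,q5,q7}} W156={{q1,q2},{q2,q6},{q4,q6},{q1,q2,q6},{q2,q4,q6}} W234={{q5,q7},{q2,q5,q7}} W235={{q3,q4},{q4,q6},{q2,q4,q6}} W236={{q2,q4},{q4,q6},{q5,q7},{q2,q4,q6},{q2,q5,q7}} W246={{q2,q5},{q5,q7},{q2,q5,q7}} W256={{q6},{q1,q6},{q2,q6},{q4,q6},{q1,q2,q6},{q2,q4,q6}} W346={{q5,q7},{q2,q5,q7}} W356={{q3,q7},{q4,q6},{q2,q4,q6}}
  W1234={{q2,q5,q7}} W1235={{q3,q4},{q4,q6},{q2,q4,q6}} W1236={{q2,q4},{q4,q6},{q2,q4,q6},{q2,q5,q7}} W1246={{q2,q5},{q2,q5,q7}} W1256={{q2,q6},{q4,q6},{q1,q2,q6},{q2,q4,q6}} W1346={{q2,q5,q7}} W1356={{q4,q6},{q2,q4,q6}} W2346={{q5,q7},{q2,q5,q7}} W2356={{q4,q6},{q2,q4,q6}}
  W12346={{q2,q5,q7}} W12356={{q4,q6},{q2,q4,q6}}
components per intersection:
  W1: {{q2},{q4},{q1,q2},{q2,q4},{q2,q5},{q2,q6},{q2,q7},{q3,q4},{q4,q6},{q1,q2,q6},{q2,q4,q6},{q2,q5,q7}}
  W2: {{q4},{q6},{q1,q6},{q2,q4},{q2,q6},{q3,q4},{q4,q6},{q1,q2,q6},{q2,q4,q6}} {{q5},{q2,q5},{q5,q7},{q2,q5,q7}}
  W3: {{q4},{q2,q4},{q3,q4},{q4,q6},{q2,q4,q6}} {{q7},{q2,q7},{q3,q7},{q5,q7},{q2,q5,q7}}
  W4: {{q5},{q2,q5},{q5,q7},{q2,q5,q7}}
  W5: {{q1},{q6},{q1,q2},{q1,q6},{q2,q6},{q4,q6},{q1,q2,q6},{q2,q4,q6}} {{q3},{q3,q4},{q3,q7}}
  W6: {{q2},{q6},{q7},{q1,q2},{q1,q6},{q2,q4},{q2,q5},{q2,q6},{q2,q7},{q3,q7},{q4,q6},{q5,q7},{q1,q2,q6},{q2,q4,q6},{q2,q5,q7}}
  W12: {{q4},{q2,q4},{q2,q6},{q3,q4},{q4,q6},{q1,q2,q6},{q2,q4,q6}} {{q2,q5},{q2,q5,q7}}
  W13: {{q4},{q2,q4},{q3,q4},{q4,q6},{q2,q4,q6}} {{q2,q7},{q2,q5,q7}}
  W14: {{q2,q5},{q2,q5,q7}}
  W15: {{q1,q2},{q2,q6},{q4,q6},{q1,q2,q6},{q2,q4,q6}} {{q3,q4}}
  W16: {{q2},{q1,q2},{q2,q4},{q2,q5},{q2,q6},{q2,q7},{q4,q6},{q1,q2,q6},{q2,q4,q6},{q2,q5,q7}}
  W23: {{q4},{q2,q4},{q3,q4},{q4,q6},{q2,q4,q6}} {{q5,q7},{q2,q5,q7}}
  W24: {{q5},{q2,q5},{q5,q7},{q2,q5,q7}}
  W25: {{q6},{q1,q6},{q2,q6},{q4,q6},{q1,q2,q6},{q2,q4,q6}} {{q3,q4}}
  W26: {{q6},{q1,q6},{q2,q4},{q2,q6},{q4,q6},{q1,q2,q6},{q2,q4,q6}} {{q2,q5},{q5,q7},{q2,q5,q7}}
  W34: {{q5,q7},{q2,q5,q7}}
  W35: {{q3,q4}} {{q3,q7}} {{q4,q6},{q2,q4,q6}}
  W36: {{q7},{q2,q7},{q3,q7},{q5,q7},{q2,q5,q7}} {{q2,q4},{q4,q6},{q2,q4,q6}}
  W46: {{q2,q5},{q5,q7},{q2,q5,q7}}
  W56: {{q6},{q1,q2},{q1,q6},{q2,q6},{q4,q6},{q1,q2,q6},{q2,q4,q6}} {{q3,q7}}
  W123: {{q4},{q2,q4},{q3,q4},{q4,q6},{q2,q4,q6}} {{q2,q5,q7}}
  W124: {{q2,q5},{q2,q5,q7}}
  W125: {{q2,q6},{q4,q6},{q1,q2,q6},{q2,q4,q6}} {{q3,q4}}
  W126: {{q2,q4},{q2,q6},{q4,q6},{q1,q2,q6},{q2,q4,q6}} {{q2,q5},{q2,q5,q7}}
  W134: {{q2,q5,q7}}
  W135: {{q3,q4}} {{q4,q6},{q2,q4,q6}}
  W136: {{q2,q4},{q4,q6},{q2,q4,q6}} {{q2,q7},{q2,q5,q7}}
  W146: {{q2,q5},{q2,q5,q7}}
  W156: {{q1,q2},{q2,q6},{q4,q6},{q1,q2,q6},{q2,q4,q6}}
  W234: {{q5,q7},{q2,q5,q7}}
  W235: {{q3,q4}} {{q4,q6},{q2,q4,q6}}
  W236: {{q2,q4},{q4,q6},{q2,q4,q6}} {{q5,q7},{q2,q5,q7}}
  W246: {{q2,q5},{q5,q7},{q2,q5,q7}}
  W256: {{q6},{q1,q6},{q2,q6},{q4,q6},{q1,q2,q6},{q2,q4,q6}}
  W346: {{q5,q7},{q2,q5,q7}}
  W356: {{q3,q7}} {{q4,q6},{q2,q4,q6}}
  W1234: {{q2,q5,q7}}
  W1235: {{q3,q4}} {{q4,q6},{q2,q4,q6}}
  W1236: {{q2,q4},{q4,q6},{q2,q4,q6}} {{q2,q5,q7}}
  W1246: {{q2,q5},{q2,q5,q7}}
  W1256: {{q2,q6},{q4,q6},{q1,q2,q6},{q2,q4,q6}}
  W1346: {{q2,q5,q7}}
  W1356: {{q4,q6},{q2,q4,q6}}
  W2346: {{q5,q7},{q2,q5,q7}}
  W2356: {{q4,q6},{q2,q4,q6}}
  W12346: {{q2,q5,q7}}
  W12356: {{q4,q6},{q2,q4,q6}}
C dims 9,24,24,11; δ0: rk 8, SNF 1^8; δ1: rk 15, SNF 1^15; δ2: rk 9, SNF 1^9
Ȟ^0 = (9 − 8) − 0 = 1, so Ȟ^0 ≅ Z
Ȟ^1 = (24 − 15) − 8 = 1, so Ȟ^1 ≅ Z
Ȟ^2 = (24 − 9) − 15 = 0, so Ȟ^2 ≅ 0


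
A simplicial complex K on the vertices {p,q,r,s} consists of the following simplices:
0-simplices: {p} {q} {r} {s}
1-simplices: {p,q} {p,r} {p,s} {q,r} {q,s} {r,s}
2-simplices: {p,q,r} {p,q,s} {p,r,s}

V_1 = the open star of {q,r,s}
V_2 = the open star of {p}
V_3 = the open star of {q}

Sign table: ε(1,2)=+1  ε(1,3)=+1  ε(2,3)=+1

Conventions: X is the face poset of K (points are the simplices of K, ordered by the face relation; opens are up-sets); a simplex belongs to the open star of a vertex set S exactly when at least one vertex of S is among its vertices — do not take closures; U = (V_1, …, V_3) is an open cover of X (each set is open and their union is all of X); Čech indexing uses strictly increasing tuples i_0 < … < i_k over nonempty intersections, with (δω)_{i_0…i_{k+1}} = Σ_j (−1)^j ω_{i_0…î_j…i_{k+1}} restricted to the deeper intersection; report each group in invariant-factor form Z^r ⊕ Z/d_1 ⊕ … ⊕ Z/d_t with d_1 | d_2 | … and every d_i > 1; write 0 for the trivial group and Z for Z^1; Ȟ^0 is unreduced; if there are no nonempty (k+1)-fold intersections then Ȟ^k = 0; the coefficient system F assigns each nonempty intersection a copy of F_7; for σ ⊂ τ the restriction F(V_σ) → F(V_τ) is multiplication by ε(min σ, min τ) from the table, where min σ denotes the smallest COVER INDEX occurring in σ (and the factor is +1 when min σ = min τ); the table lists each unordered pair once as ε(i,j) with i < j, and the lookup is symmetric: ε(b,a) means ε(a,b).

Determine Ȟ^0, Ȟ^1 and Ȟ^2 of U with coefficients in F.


nonempty overlaps:
  V1={{q},{r},{s},{p,q},{p,r},{p,s},{q,r},{q,s},{r,s},{p,q,r},{p,q,s},{p,r,s}} V2={{p},{p,q},{p,r},{p,s},{p,q,r},{p,q,s},{p,r,s}} V3={{q},{p,q},{q,r},{q,s},{p,q,r},{p,q,s}}
  V12={{p,q},{p,r},{p,s},{p,q,r},{p,q,s},{p,r,s}} V13={{q},{p,q},{q,r},{q,s},{p,q,r},{p,q,s}} V23={{p,q},{p,q,r},{p,q,s}}
  V123={{p,q},{p,q,r},{p,q,s}}
C dims 3,3,1; δ0: rk_F7 2; δ1: rk_F7 1
degree 0: 3−2−0 = 1 → Ȟ^0 ≅ Z/7
degree 1: 3−1−2 = 0 → Ȟ^1 ≅ 0
degree 2: 1−0−1 = 0 → Ȟ^2 ≅ 0

Ȟ^0(U;F) ≅ Z/7; Ȟ^1(U;F) ≅ 0; Ȟ^2(U;F) ≅ 0


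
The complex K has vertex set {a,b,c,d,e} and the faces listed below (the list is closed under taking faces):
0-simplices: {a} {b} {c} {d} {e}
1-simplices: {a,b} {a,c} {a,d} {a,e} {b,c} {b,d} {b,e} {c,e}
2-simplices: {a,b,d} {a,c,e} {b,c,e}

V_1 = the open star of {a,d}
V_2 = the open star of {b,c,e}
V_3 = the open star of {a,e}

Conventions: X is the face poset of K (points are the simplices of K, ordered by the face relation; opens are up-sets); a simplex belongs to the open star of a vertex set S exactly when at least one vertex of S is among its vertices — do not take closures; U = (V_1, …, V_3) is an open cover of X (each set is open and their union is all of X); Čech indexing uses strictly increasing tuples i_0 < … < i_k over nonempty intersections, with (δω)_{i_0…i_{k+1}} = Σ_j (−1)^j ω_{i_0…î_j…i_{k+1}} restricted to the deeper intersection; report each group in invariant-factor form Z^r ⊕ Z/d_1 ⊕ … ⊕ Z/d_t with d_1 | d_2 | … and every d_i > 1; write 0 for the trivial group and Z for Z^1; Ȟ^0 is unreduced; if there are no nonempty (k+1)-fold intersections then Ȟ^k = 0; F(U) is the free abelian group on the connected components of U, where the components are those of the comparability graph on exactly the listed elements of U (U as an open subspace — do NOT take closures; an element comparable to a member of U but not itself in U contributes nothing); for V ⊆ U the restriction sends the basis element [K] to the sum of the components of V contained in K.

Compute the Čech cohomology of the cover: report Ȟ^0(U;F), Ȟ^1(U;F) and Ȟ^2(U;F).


Ȟ^0 = Z; Ȟ^1 = Z; Ȟ^2 = 0

intersection data:
  V1={{a},{d},{a,b},{a,c},{a,d},{a,e},{b,d},{a,b,d},{a,c,e}} V2={{b},{c},{e},{a,b},{a,c},{a,e},{b,c},{b,d},{b,e},{c,e},{a,b,d},{a,c,e},{b,c,e}} V3={{a},{e},{a,b},{a,c},{a,d},{a,e},{b,e},{c,e},{a,b,d},{a,c,e},{b,c,e}}
  V12={{a,b},{a,c},{a,e},{b,d},{a,b,d},{a,c,e}} V13={{a},{a,b},{a,c},{a,d},{a,e},{a,b,d},{a,c,e}} V23={{e},{a,b},{a,c},{a,e},{b,e},{c,e},{a,b,d},{a,c,e},{b,c,e}}
  V123={{a,b},{a,c},{a,e},{a,b,d},{a,c,e}}
components per intersection:
  V1: {{a},{d},{a,b},{a,c},{a,d},{a,e},{b,d},{a,b,d},{a,c,e}}
  V2: {{b},{c},{e},{a,b},{a,c},{a,e},{b,c},{b,d},{b,e},{c,e},{a,b,d},{a,c,e},{b,c,e}}
  V3: {{a},{e},{a,b},{a,c},{a,d},{a,e},{b,e},{c,e},{a,b,d},{a,c,e},{b,c,e}}
  V12: {{a,b},{b,d},{a,b,d}} {{a,c},{a,e},{a,c,e}}
  V13: {{a},{a,b},{a,c},{a,d},{a,e},{a,b,d},{a,c,e}}
  V23: {{e},{a,c},{a,e},{b,e},{c,e},{a,c,e},{b,c,e}} {{a,b},{a,b,d}}
  V123: {{a,b},{a,b,d}} {{a,c},{a,e},{a,c,e}}
C dims 3,5,2; δ0: rk 2, SNF 1^2; δ1: rk 2, SNF 1^2
Ȟ^0 = (3 − 2) − 0 = 1, so Ȟ^0 ≅ Z
Ȟ^1 = (5 − 2) − 2 = 1, so Ȟ^1 ≅ Z
Ȟ^2 = (2 − 0) − 2 = 0, so Ȟ^2 ≅ 0


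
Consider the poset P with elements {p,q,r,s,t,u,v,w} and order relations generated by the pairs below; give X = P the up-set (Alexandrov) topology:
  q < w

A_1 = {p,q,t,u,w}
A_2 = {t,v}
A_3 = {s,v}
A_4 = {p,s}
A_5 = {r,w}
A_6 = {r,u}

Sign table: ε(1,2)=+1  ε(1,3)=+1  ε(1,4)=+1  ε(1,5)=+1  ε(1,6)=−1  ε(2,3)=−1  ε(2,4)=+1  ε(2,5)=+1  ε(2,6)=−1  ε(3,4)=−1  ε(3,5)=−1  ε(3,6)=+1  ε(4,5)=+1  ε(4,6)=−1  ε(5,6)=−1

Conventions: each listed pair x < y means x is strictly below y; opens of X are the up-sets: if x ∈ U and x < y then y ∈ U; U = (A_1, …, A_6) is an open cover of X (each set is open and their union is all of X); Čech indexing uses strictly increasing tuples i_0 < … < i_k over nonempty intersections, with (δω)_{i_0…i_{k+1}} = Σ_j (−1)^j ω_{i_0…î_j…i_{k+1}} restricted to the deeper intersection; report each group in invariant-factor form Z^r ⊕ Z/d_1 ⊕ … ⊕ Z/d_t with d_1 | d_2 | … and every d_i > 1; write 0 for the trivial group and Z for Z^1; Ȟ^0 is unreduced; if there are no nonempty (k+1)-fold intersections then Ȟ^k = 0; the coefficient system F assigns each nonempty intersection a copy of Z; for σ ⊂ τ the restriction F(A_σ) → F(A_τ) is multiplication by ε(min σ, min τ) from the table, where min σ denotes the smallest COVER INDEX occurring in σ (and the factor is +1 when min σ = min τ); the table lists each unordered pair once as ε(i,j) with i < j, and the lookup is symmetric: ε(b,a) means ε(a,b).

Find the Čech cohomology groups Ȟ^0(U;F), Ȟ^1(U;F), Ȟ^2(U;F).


Ȟ^0(U;F) ≅ Z; Ȟ^1(U;F) ≅ Z^2; Ȟ^2(U;F) ≅ 0

intersection data:
  A12={t} A14={p} A15={w} A16={u} A23={v} A34={s} A56={r}
C dims 6,7; δ0: rk 5, SNF 1^5
Ȟ^0 = (6 − 5) − 0 = 1, so Ȟ^0 ≅ Z
Ȟ^1 = (7 − 0) − 5 = 2, so Ȟ^1 ≅ Z^2
Ȟ^2 = (0 − 0) − 0 = 0, so Ȟ^2 ≅ 0


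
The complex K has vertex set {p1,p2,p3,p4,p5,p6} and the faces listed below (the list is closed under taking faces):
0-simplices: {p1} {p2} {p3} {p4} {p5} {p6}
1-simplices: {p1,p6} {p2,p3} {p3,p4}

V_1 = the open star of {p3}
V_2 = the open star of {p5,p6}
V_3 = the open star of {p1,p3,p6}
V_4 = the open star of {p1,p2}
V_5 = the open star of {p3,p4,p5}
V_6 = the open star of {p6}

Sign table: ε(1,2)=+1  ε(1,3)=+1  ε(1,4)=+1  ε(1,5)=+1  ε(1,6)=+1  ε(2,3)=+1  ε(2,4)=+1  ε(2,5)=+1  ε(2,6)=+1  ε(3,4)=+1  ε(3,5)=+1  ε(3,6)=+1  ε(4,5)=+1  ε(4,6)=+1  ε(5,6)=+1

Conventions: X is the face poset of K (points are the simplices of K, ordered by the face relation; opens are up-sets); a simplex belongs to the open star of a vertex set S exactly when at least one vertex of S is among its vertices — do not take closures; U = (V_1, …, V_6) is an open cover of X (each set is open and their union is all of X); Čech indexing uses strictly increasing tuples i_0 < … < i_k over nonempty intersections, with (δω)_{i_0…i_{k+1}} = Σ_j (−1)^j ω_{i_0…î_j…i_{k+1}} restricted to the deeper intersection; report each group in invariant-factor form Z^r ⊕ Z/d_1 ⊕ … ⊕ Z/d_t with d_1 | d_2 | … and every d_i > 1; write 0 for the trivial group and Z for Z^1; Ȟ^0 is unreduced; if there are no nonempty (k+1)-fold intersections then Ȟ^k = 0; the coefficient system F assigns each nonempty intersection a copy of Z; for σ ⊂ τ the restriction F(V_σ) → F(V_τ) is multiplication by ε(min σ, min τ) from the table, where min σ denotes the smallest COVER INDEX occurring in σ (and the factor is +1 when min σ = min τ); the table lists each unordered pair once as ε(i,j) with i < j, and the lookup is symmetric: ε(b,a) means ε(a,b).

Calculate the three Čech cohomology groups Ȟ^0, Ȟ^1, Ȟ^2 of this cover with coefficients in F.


nerve of the cover:
  V1={{p3},{p2,p3},{p3,p4}} V2={{p5},{p6},{p1,p6}} V3={{p1},{p3},{p6},{p1,p6},{p2,p3},{p3,p4}} V4={{p1},{p2},{p1,p6},{p2,p3}} V5={{p3},{p4},{p5},{p2,p3},{p3,p4}} V6={{p6},{p1,p6}}
  V13={{p3},{p2,p3},{p3,p4}} V14={{p2,p3}} V15={{p3},{p2,p3},{p3,p4}} V23={{p6},{p1,p6}} V24={{p1,p6}} V25={{p5}} V26={{p6},{p1,p6}} V34={{p1},{p1,p6},{p2,p3}} V35={{p3},{p2,p3},{p3,p4}} V36={{p6},{p1,p6}} V45={{p2,p3}} V46={{p1,p6}}
  V134={{p2,p3}} V135={{p3},{p2,p3},{p3,p4}} V145={{p2,p3}} V234={{p1,p6}} V236={{p6},{p1,p6}} V246={{p1,p6}} V345={{p2,p3}} V346={{p1,p6}}
  V1345={{p2,p3}} V2346={{p1,p6}}
C dims 6,12,8,2; δ0: rk 5, SNF 1^5; δ1: rk 6, SNF 1^6; δ2: rk 2, SNF 1^2
Ȟ^0 = (6 − 5) − 0 = 1, so Ȟ^0 ≅ Z
Ȟ^1 = (12 − 6) − 5 = 1, so Ȟ^1 ≅ Z
Ȟ^2 = (8 − 2) − 6 = 0, so Ȟ^2 ≅ 0

Ȟ^0 ≅ Z; Ȟ^1 ≅ Z; Ȟ^2 ≅ 0


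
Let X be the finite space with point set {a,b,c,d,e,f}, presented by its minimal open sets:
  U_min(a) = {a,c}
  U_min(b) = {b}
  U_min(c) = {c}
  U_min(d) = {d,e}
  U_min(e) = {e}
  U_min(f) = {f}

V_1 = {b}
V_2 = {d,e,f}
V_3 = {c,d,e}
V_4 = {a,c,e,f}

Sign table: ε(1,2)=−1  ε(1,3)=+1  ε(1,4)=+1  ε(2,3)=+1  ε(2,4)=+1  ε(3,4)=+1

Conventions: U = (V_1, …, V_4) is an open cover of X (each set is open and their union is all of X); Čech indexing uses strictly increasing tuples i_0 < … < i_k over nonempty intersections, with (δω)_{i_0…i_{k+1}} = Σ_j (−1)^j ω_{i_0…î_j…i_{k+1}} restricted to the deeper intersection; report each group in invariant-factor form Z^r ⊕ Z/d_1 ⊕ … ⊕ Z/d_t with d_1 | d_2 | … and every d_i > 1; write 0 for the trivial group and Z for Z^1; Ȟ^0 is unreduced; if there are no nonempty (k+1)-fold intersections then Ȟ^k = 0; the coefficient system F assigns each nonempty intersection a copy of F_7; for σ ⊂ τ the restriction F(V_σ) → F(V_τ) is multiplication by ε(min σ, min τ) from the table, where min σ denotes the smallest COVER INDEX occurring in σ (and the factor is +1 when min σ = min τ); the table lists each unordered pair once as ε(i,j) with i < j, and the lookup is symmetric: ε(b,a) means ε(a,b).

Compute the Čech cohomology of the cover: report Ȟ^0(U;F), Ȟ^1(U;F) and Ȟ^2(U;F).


cover nerve:
  V23={d,e} V24={e,f} V34={c,e}
  V234={e}
C dims 4,3,1; δ0: rk_F7 2; δ1: rk_F7 1
Ȟ^0: (4−2)−0=2 ⇒ Z/7 ⊕ Z/7
Ȟ^1: (3−1)−2=0 ⇒ 0
Ȟ^2: (1−0)−1=0 ⇒ 0

Ȟ^0 ≅ Z/7 ⊕ Z/7,  Ȟ^1 ≅ 0,  Ȟ^2 ≅ 0


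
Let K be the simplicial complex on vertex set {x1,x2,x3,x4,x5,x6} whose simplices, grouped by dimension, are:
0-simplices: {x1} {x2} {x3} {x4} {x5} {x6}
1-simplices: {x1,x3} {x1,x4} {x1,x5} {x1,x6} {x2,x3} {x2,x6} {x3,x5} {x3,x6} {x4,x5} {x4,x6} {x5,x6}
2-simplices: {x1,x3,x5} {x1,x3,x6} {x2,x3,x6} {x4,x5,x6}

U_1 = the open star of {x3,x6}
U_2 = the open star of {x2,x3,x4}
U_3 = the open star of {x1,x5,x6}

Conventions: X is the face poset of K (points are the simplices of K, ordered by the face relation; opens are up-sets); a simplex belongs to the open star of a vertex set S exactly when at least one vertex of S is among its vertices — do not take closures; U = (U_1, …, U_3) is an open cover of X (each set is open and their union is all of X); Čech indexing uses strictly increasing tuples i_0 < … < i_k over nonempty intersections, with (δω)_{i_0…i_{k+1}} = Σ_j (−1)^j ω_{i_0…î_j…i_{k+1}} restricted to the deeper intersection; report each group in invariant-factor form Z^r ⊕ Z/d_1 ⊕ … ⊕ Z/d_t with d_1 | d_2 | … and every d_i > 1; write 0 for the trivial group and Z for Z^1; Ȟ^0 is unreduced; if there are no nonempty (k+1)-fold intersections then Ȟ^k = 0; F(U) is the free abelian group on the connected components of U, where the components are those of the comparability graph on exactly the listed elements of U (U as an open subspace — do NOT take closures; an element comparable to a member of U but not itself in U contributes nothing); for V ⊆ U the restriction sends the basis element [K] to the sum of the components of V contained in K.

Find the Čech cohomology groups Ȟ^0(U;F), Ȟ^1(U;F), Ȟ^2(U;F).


nerve simplices:
  U1={{x3},{x6},{x1,x3},{x1,x6},{x2,x3},{x2,x6},{x3,x5},{x3,x6},{x4,x6},{x5,x6},{x1,x3,x5},{x1,x3,x6},{x2,x3,x6},{x4,x5,x6}} U2={{x2},{x3},{x4},{x1,x3},{x1,x4},{x2,x3},{x2,x6},{x3,x5},{x3,x6},{x4,x5},{x4,x6},{x1,x3,x5},{x1,x3,x6},{x2,x3,x6},{x4,x5,x6}} U3={{x1},{x5},{x6},{x1,x3},{x1,x4},{x1,x5},{x1,x6},{x2,x6},{x3,x5},{x3,x6},{x4,x5},{x4,x6},{x5,x6},{x1,x3,x5},{x1,x3,x6},{x2,x3,x6},{x4,x5,x6}}
  U12={{x3},{x1,x3},{x2,x3},{x2,x6},{x3,x5},{x3,x6},{x4,x6},{x1,x3,x5},{x1,x3,x6},{x2,x3,x6},{x4,x5,x6}} U13={{x6},{x1,x3},{x1,x6},{x2,x6},{x3,x5},{x3,x6},{x4,x6},{x5,x6},{x1,x3,x5},{x1,x3,x6},{x2,x3,x6},{x4,x5,x6}} U23={{x1,x3},{x1,x4},{x2,x6},{x3,x5},{x3,x6},{x4,x5},{x4,x6},{x1,x3,x5},{x1,x3,x6},{x2,x3,x6},{x4,x5,x6}}
  U123={{x1,x3},{x2,x6},{x3,x5},{x3,x6},{x4,x6},{x1,x3,x5},{x1,x3,x6},{x2,x3,x6},{x4,x5,x6}}
components per intersection:
  U1: {{x3},{x6},{x1,x3},{x1,x6},{x2,x3},{x2,x6},{x3,x5},{x3,x6},{x4,x6},{x5,x6},{x1,x3,x5},{x1,x3,x6},{x2,x3,x6},{x4,x5,x6}}
  U2: {{x2},{x3},{x1,x3},{x2,x3},{x2,x6},{x3,x5},{x3,x6},{x1,x3,x5},{x1,x3,x6},{x2,x3,x6}} {{x4},{x1,x4},{x4,x5},{x4,x6},{x4,x5,x6}}
  U3: {{x1},{x5},{x6},{x1,x3},{x1,x4},{x1,x5},{x1,x6},{x2,x6},{x3,x5},{x3,x6},{x4,x5},{x4,x6},{x5,x6},{x1,x3,x5},{x1,x3,x6},{x2,x3,x6},{x4,x5,x6}}
  U12: {{x3},{x1,x3},{x2,x3},{x2,x6},{x3,x5},{x3,x6},{x1,x3,x5},{x1,x3,x6},{x2,x3,x6}} {{x4,x6},{x4,x5,x6}}
  U13: {{x6},{x1,x3},{x1,x6},{x2,x6},{x3,x5},{x3,x6},{x4,x6},{x5,x6},{x1,x3,x5},{x1,x3,x6},{x2,x3,x6},{x4,x5,x6}}
  U23: {{x1,x3},{x2,x6},{x3,x5},{x3,x6},{x1,x3,x5},{x1,x3,x6},{x2,x3,x6}} {{x1,x4}} {{x4,x5},{x4,x6},{x4,x5,x6}}
  U123: {{x1,x3},{x2,x6},{x3,x5},{x3,x6},{x1,x3,x5},{x1,x3,x6},{x2,x3,x6}} {{x4,x6},{x4,x5,x6}}
C dims 4,6,2; δ0: rk 3, SNF 1^3; δ1: rk 2, SNF 1^2
degree 0: 4−3−0 = 1 → Ȟ^0 ≅ Z
degree 1: 6−2−3 = 1 → Ȟ^1 ≅ Z
degree 2: 2−0−2 = 0 → Ȟ^2 ≅ 0

Ȟ^0(U;F) ≅ Z, Ȟ^1(U;F) ≅ Z, Ȟ^2(U;F) ≅ 0


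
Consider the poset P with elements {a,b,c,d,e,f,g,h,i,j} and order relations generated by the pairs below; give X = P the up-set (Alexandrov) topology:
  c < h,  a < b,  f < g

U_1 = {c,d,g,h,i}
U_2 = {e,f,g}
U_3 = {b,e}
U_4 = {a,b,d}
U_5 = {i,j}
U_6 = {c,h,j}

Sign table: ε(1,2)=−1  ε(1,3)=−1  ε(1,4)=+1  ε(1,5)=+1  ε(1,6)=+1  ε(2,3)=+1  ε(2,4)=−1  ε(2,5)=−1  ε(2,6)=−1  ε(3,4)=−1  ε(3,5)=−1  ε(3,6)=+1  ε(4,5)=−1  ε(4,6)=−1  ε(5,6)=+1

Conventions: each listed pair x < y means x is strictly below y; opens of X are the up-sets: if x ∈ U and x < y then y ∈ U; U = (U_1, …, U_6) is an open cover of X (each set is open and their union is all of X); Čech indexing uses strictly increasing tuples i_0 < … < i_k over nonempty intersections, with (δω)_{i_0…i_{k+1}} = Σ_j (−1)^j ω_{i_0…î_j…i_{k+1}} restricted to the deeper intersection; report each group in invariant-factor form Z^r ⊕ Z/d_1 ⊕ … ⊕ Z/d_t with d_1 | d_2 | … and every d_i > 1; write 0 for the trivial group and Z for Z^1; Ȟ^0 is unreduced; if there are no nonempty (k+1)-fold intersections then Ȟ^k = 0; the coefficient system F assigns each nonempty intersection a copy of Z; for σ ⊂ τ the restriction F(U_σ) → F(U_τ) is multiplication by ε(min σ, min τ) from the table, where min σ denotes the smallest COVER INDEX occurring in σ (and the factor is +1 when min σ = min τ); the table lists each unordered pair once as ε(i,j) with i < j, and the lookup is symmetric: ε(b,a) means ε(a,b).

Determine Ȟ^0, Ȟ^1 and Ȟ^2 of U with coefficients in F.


Ȟ^0 ≅ Z; Ȟ^1 ≅ Z^2; Ȟ^2 ≅ 0

intersection data:
  U12={g} U14={d} U15={i} U16={c,h} U23={e} U34={b} U56={j}
C dims 6,7; δ0: rk 5, SNF 1^5
Ȟ^0 = (6 − 5) − 0 = 1, so Ȟ^0 ≅ Z
Ȟ^1 = (7 − 0) − 5 = 2, so Ȟ^1 ≅ Z^2
Ȟ^2 = (0 − 0) − 0 = 0, so Ȟ^2 ≅ 0


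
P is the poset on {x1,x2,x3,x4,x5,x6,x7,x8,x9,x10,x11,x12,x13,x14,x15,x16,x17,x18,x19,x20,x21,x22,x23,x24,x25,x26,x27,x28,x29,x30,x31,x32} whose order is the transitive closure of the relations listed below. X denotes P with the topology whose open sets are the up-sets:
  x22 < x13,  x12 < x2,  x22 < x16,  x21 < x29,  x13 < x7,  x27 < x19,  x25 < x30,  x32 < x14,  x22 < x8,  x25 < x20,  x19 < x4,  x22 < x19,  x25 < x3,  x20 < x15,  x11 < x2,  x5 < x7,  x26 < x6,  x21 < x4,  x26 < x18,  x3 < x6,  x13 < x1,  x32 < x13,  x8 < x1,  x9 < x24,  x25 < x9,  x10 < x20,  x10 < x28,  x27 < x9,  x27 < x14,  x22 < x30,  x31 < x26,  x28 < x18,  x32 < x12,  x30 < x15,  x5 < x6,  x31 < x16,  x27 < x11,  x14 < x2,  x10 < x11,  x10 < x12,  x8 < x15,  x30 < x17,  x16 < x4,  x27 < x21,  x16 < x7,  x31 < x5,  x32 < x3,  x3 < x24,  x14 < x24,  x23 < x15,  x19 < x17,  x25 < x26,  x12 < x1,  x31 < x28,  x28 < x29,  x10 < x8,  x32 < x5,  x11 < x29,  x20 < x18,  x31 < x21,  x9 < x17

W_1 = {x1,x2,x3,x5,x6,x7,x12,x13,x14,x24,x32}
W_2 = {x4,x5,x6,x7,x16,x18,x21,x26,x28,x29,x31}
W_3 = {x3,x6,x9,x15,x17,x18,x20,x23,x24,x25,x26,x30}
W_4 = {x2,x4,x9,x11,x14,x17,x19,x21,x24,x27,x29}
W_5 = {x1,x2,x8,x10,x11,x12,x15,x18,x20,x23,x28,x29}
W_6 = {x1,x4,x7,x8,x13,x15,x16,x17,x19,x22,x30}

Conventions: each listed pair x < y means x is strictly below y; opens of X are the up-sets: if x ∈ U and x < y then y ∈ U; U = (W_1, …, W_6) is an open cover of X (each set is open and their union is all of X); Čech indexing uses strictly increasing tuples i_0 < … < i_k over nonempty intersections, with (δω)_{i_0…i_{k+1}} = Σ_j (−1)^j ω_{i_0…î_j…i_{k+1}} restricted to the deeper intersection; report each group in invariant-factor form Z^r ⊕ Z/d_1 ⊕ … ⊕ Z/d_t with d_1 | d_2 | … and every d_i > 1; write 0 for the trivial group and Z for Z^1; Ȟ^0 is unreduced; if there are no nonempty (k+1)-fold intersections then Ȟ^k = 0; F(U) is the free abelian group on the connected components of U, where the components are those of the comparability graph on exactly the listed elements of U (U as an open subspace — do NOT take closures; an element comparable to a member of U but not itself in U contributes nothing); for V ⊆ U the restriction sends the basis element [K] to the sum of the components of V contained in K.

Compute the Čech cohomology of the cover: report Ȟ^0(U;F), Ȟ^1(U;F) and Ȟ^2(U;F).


Ȟ^0 = Z, Ȟ^1 = 0, Ȟ^2 = Z/2

intersection data:
  W12={x5,x6,x7} W13={x3,x6,x24} W14={x2,x14,x24} W15={x1,x2,x12} W16={x1,x7,x13} W23={x6,x18,x26} W24={x4,x21,x29} W25={x18,x28,x29} W26={x4,x7,x16} W34={x9,x17,x24} W35={x15,x18,x20,x23} W36={x15,x17,x30} W45={x2,x11,x29} W46={x4,x17,x19} W56={x1,x8,x15}
  W123={x6} W126={x7} W134={x24} W145={x2} W156={x1} W235={x18} W245={x29} W246={x4} W346={x17} W356={x15}
components per intersection:
  W1: {x1,x2,x3,x5,x6,x7,x12,x13,x14,x24,x32}
  W2: {x4,x5,x6,x7,x16,x18,x21,x26,x28,x29,x31}
  W3: {x3,x6,x9,x15,x17,x18,x20,x23,x24,x25,x26,x30}
  W4: {x2,x4,x9,x11,x14,x17,x19,x21,x24,x27,x29}
  W5: {x1,x2,x8,x10,x11,x12,x15,x18,x20,x23,x28,x29}
  W6: {x1,x4,x7,x8,x13,x15,x16,x17,x19,x22,x30}
  W12: {x5,x6,x7}
  W13: {x3,x6,x24}
  W14: {x2,x14,x24}
  W15: {x1,x2,x12}
  W16: {x1,x7,x13}
  W23: {x6,x18,x26}
  W24: {x4,x21,x29}
  W25: {x18,x28,x29}
  W26: {x4,x7,x16}
  W34: {x9,x17,x24}
  W35: {x15,x18,x20,x23}
  W36: {x15,x17,x30}
  W45: {x2,x11,x29}
  W46: {x4,x17,x19}
  W56: {x1,x8,x15}
  W123: {x6}
  W126: {x7}
  W134: {x24}
  W145: {x2}
  W156: {x1}
  W235: {x18}
  W245: {x29}
  W246: {x4}
  W346: {x17}
  W356: {x15}
C dims 6,15,10; δ0: rk 5, SNF 1^5; δ1: rk 10, SNF 1^9·2
Ȟ^0 = (6 − 5) − 0 = 1, so Ȟ^0 ≅ Z
Ȟ^1 = (15 − 10) − 5 = 0, so Ȟ^1 ≅ 0
Ȟ^2 = (10 − 0) − 10 = 0 plus torsion [2], so Ȟ^2 ≅ Z/2


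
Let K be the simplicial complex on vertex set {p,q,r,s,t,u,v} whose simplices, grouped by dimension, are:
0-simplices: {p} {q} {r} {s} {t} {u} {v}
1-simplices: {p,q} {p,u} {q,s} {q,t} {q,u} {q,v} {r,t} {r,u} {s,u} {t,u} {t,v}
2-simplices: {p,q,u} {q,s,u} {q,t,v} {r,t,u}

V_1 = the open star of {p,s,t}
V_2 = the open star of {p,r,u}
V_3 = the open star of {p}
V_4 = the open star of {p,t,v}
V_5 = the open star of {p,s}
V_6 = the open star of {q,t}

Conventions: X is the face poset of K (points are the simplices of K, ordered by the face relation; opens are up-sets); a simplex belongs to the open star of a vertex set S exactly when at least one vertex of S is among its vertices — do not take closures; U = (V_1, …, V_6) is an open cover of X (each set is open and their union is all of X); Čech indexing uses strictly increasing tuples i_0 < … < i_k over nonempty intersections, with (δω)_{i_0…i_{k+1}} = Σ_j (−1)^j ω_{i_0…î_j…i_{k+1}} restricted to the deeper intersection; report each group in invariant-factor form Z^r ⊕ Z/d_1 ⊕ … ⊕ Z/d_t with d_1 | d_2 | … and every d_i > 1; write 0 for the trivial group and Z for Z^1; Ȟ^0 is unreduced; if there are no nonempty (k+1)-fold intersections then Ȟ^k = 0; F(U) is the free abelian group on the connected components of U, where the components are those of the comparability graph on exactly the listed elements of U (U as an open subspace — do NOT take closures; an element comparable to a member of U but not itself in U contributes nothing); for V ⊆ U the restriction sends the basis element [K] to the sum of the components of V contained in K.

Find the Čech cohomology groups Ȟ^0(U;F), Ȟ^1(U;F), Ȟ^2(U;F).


Ȟ^0 = Z, Ȟ^1 = Z, Ȟ^2 = 0

nerve of the cover:
  V1={{p},{s},{t},{p,q},{p,u},{q,s},{q,t},{r,t},{s,u},{t,u},{t,v},{p,q,u},{q,s,u},{q,t,v},{r,t,u}} V2={{p},{r},{u},{p,q},{p,u},{q,u},{r,t},{r,u},{s,u},{t,u},{p,q,u},{q,s,u},{r,t,u}} V3={{p},{p,q},{p,u},{p,q,u}} V4={{p},{t},{v},{p,q},{p,u},{q,t},{q,v},{r,t},{t,u},{t,v},{p,q,u},{q,t,v},{r,t,u}} V5={{p},{s},{p,q},{p,u},{q,s},{s,u},{p,q,u},{q,s,u}} V6={{q},{t},{p,q},{q,s},{q,t},{q,u},{q,v},{r,t},{t,u},{t,v},{p,q,u},{q,s,u},{q,t,v},{r,t,u}}
  V12={{p},{p,q},{p,u},{r,t},{s,u},{t,u},{p,q,u},{q,s,u},{r,t,u}} V13={{p},{p,q},{p,u},{p,q,u}} V14={{p},{t},{p,q},{p,u},{q,t},{r,t},{t,u},{t,v},{p,q,u},{q,t,v},{r,t,u}} V15={{p},{s},{p,q},{p,u},{q,s},{s,u},{p,q,u},{q,s,u}} V16={{t},{p,q},{q,s},{q,t},{r,t},{t,u},{t,v},{p,q,u},{q,s,u},{q,t,v},{r,t,u}} V23={{p},{p,q},{p,u},{p,q,u}} V24={{p},{p,q},{p,u},{r,t},{t,u},{p,q,u},{r,t,u}} V25={{p},{p,q},{p,u},{s,u},{p,q,u},{q,s,u}} V26={{p,q},{q,u},{r,t},{t,u},{p,q,u},{q,s,u},{r,t,u}} V34={{p},{p,q},{p,u},{p,q,u}} V35={{p},{p,q},{p,u},{p,q,u}} V36={{p,q},{p,q,u}} V45={{p},{p,q},{p,u},{p,q,u}} V46={{t},{p,q},{q,t},{q,v},{r,t},{t,u},{t,v},{p,q,u},{q,t,v},{r,t,u}} V56={{p,q},{q,s},{p,q,u},{q,s,u}}
  V123={{p},{p,q},{p,u},{p,q,u}} V124={{p},{p,q},{p,u},{r,t},{t,u},{p,q,u},{r,t,u}} V125={{p},{p,q},{p,u},{s,u},{p,q,u},{q,s,u}} V126={{p,q},{r,t},{t,u},{p,q,u},{q,s,u},{r,t,u}} V134={{p},{p,q},{p,u},{p,q,u}} V135={{p},{p,q},{p,u},{p,q,u}} V136={{p,q},{p,q,u}} V145={{p},{p,q},{p,u},{p,q,u}} V146={{t},{p,q},{q,t},{r,t},{t,u},{t,v},{p,q,u},{q,t,v},{r,t,u}} V156={{p,q},{q,s},{p,q,u},{q,s,u}} V234={{p},{p,q},{p,u},{p,q,u}} V235={{p},{p,q},{p,u},{p,q,u}} V236={{p,q},{p,q,u}} V245={{p},{p,q},{p,u},{p,q,u}} V246={{p,q},{r,t},{t,u},{p,q,u},{r,t,u}} V256={{p,q},{p,q,u},{q,s,u}} V345={{p},{p,q},{p,u},{p,q,u}} V346={{p,q},{p,q,u}} V356={{p,q},{p,q,u}} V456={{p,q},{p,q,u}}
  V1234={{p},{p,q},{p,u},{p,q,u}} V1235={{p},{p,q},{p,u},{p,q,u}} V1236={{p,q},{p,q,u}} V1245={{p},{p,q},{p,u},{p,q,u}} V1246={{p,q},{r,t},{t,u},{p,q,u},{r,t,u}} V1256={{p,q},{p,q,u},{q,s,u}} V1345={{p},{p,q},{p,u},{p,q,u}} V1346={{p,q},{p,q,u}} V1356={{p,q},{p,q,u}} V1456={{p,q},{p,q,u}} V2345={{p},{p,q},{p,u},{p,q,u}} V2346={{p,q},{p,q,u}} V2356={{p,q},{p,q,u}} V2456={{p,q},{p,q,u}} V3456={{p,q},{p,q,u}}
  V12345={{p},{p,q},{p,u},{p,q,u}} V12346={{p,q},{p,q,u}} V12356={{p,q},{p,q,u}} V12456={{p,q},{p,q,u}} V13456={{p,q},{p,q,u}} V23456={{p,q},{p,q,u}}
  V123456={{p,q},{p,q,u}}
components per intersection:
  V1: {{p},{p,q},{p,u},{p,q,u}} {{s},{q,s},{s,u},{q,s,u}} {{t},{q,t},{r,t},{t,u},{t,v},{q,t,v},{r,t,u}}
  V2: {{p},{r},{u},{p,q},{p,u},{q,u},{r,t},{r,u},{s,u},{t,u},{p,q,u},{q,s,u},{r,t,u}}
  V3: {{p},{p,q},{p,u},{p,q,u}}
  V4: {{p},{p,q},{p,u},{p,q,u}} {{t},{v},{q,t},{q,v},{r,t},{t,u},{t,v},{q,t,v},{r,t,u}}
  V5: {{p},{p,q},{p,u},{p,q,u}} {{s},{q,s},{s,u},{q,s,u}}
  V6: {{q},{t},{p,q},{q,s},{q,t},{q,u},{q,v},{r,t},{t,u},{t,v},{p,q,u},{q,s,u},{q,t,v},{r,t,u}}
  V12: {{p},{p,q},{p,u},{p,q,u}} {{r,t},{t,u},{r,t,u}} {{s,u},{q,s,u}}
  V13: {{p},{p,q},{p,u},{p,q,u}}
  V14: {{p},{p,q},{p,u},{p,q,u}} {{t},{q,t},{r,t},{t,u},{t,v},{q,t,v},{r,t,u}}
  V15: {{p},{p,q},{p,u},{p,q,u}} {{s},{q,s},{s,u},{q,s,u}}
  V16: {{t},{q,t},{r,t},{t,u},{t,v},{q,t,v},{r,t,u}} {{p,q},{p,q,u}} {{q,s},{q,s,u}}
  V23: {{p},{p,q},{p,u},{p,q,u}}
  V24: {{p},{p,q},{p,u},{p,q,u}} {{r,t},{t,u},{r,t,u}}
  V25: {{p},{p,q},{p,u},{p,q,u}} {{s,u},{q,s,u}}
  V26: {{p,q},{q,u},{p,q,u},{q,s,u}} {{r,t},{t,u},{r,t,u}}
  V34: {{p},{p,q},{p,u},{p,q,u}}
  V35: {{p},{p,q},{p,u},{p,q,u}}
  V36: {{p,q},{p,q,u}}
  V45: {{p},{p,q},{p,u},{p,q,u}}
  V46: {{t},{q,t},{q,v},{r,t},{t,u},{t,v},{q,t,v},{r,t,u}} {{p,q},{p,q,u}}
  V56: {{p,q},{p,q,u}} {{q,s},{q,s,u}}
  V123: {{p},{p,q},{p,u},{p,q,u}}
  V124: {{p},{p,q},{p,u},{p,q,u}} {{r,t},{t,u},{r,t,u}}
  V125: {{p},{p,q},{p,u},{p,q,u}} {{s,u},{q,s,u}}
  V126: {{p,q},{p,q,u}} {{r,t},{t,u},{r,t,u}} {{q,s,u}}
  V134: {{p},{p,q},{p,u},{p,q,u}}
  V135: {{p},{p,q},{p,u},{p,q,u}}
  V136: {{p,q},{p,q,u}}
  V145: {{p},{p,q},{p,u},{p,q,u}}
  V146: {{t},{q,t},{r,t},{t,u},{t,v},{q,t,v},{r,t,u}} {{p,q},{p,q,u}}
  V156: {{p,q},{p,q,u}} {{q,s},{q,s,u}}
  V234: {{p},{p,q},{p,u},{p,q,u}}
  V235: {{p},{p,q},{p,u},{p,q,u}}
  V236: {{p,q},{p,q,u}}
  V245: {{p},{p,q},{p,u},{p,q,u}}
  V246: {{p,q},{p,q,u}} {{r,t},{t,u},{r,t,u}}
  V256: {{p,q},{p,q,u}} {{q,s,u}}
  V345: {{p},{p,q},{p,u},{p,q,u}}
  V346: {{p,q},{p,q,u}}
  V356: {{p,q},{p,q,u}}
  V456: {{p,q},{p,q,u}}
  V1234: {{p},{p,q},{p,u},{p,q,u}}
  V1235: {{p},{p,q},{p,u},{p,q,u}}
  V1236: {{p,q},{p,q,u}}
  V1245: {{p},{p,q},{p,u},{p,q,u}}
  V1246: {{p,q},{p,q,u}} {{r,t},{t,u},{r,t,u}}
  V1256: {{p,q},{p,q,u}} {{q,s,u}}
  V1345: {{p},{p,q},{p,u},{p,q,u}}
  V1346: {{p,q},{p,q,u}}
  V1356: {{p,q},{p,q,u}}
  V1456: {{p,q},{p,q,u}}
  V2345: {{p},{p,q},{p,u},{p,q,u}}
  V2346: {{p,q},{p,q,u}}
  V2356: {{p,q},{p,q,u}}
  V2456: {{p,q},{p,q,u}}
  V3456: {{p,q},{p,q,u}}
  V12345: {{p},{p,q},{p,u},{p,q,u}}
  V12346: {{p,q},{p,q,u}}
  V12356: {{p,q},{p,q,u}}
  V12456: {{p,q},{p,q,u}}
  V13456: {{p,q},{p,q,u}}
  V23456: {{p,q},{p,q,u}}
  V123456: {{p,q},{p,q,u}}
C dims 10,26,28,17; δ0: rk 9, SNF 1^9; δ1: rk 16, SNF 1^16; δ2: rk 12, SNF 1^12
Ȟ^0 = (10 − 9) − 0 = 1, so Ȟ^0 ≅ Z
Ȟ^1 = (26 − 16) − 9 = 1, so Ȟ^1 ≅ Z
Ȟ^2 = (28 − 12) − 16 = 0, so Ȟ^2 ≅ 0
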